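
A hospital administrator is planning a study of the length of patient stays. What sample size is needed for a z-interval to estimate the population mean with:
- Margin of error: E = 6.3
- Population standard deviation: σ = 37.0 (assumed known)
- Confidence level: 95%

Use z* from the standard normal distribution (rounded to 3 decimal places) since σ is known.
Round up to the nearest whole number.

Using z* since population σ is known (z-interval formula).

For 95% confidence, z* = 1.96 (from standard normal table)

Sample size formula for z-interval: n = (z*σ/E)²

n = (1.96 × 37.0 / 6.3)²
  = (11.511111)²
  = 132.5057

Round up to the nearest whole number: n = 133

133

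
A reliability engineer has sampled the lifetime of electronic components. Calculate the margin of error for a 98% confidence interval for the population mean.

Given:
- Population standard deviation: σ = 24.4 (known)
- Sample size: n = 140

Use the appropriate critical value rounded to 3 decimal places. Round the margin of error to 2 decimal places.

The population standard deviation σ is known, so use the z-interval margin of error formula.

For 98% confidence, z* = 2.326 (from standard normal table)

Margin of error formula for z-interval: E = z* × σ/√n

E = 2.326 × 24.4/√140
  = 2.326 × 2.062176
  = 4.7966

Rounded to 2 decimal places:

4.80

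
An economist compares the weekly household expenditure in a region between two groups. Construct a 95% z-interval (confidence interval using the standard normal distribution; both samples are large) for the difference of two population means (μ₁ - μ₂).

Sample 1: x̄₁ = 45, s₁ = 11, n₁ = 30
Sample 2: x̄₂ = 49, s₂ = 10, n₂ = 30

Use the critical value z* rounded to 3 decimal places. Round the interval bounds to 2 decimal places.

Both samples are large (n₁ = 30 ≥ 30, n₂ = 30 ≥ 30), so a z-interval for the difference of means applies.

Point estimate: x̄₁ - x̄₂ = 45 - 49 = -4

Standard error: SE = √(s₁²/n₁ + s₂²/n₂)
= √(11²/30 + 10²/30)
= √(4.033333 + 3.333333)
= 2.714160

For 95% confidence, z* = 1.96 (from standard normal table)
Margin of error: E = z* × SE = 1.96 × 2.714160 = 5.3198

Z-interval: (x̄₁ - x̄₂) ± E = -4 ± 5.3198 = (-9.3198, 1.3198)

Rounded to 2 decimal places:

(-9.32, 1.32)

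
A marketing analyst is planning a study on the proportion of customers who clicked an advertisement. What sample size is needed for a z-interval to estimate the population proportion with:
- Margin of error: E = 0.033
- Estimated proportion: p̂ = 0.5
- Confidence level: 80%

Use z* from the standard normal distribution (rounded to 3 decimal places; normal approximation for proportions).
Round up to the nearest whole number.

Using z* for proportion z-interval (normal approximation).

For 80% confidence, z* = 1.282 (from standard normal table)

Sample size formula for proportion z-interval: n = z*²p̂(1-p̂)/E²

n = 1.282² × 0.5 × 0.5 / 0.033²
  = 1.643524 × 0.25 / 0.001089
  = 377.3012

Round up to the nearest whole number: n = 378

378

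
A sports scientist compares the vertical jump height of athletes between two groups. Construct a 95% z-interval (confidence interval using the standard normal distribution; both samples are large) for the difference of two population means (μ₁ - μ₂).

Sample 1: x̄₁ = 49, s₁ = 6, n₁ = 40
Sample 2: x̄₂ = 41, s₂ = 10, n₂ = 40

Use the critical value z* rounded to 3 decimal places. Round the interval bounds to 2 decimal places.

Both samples are large (n₁ = 40 ≥ 30, n₂ = 40 ≥ 30), so a z-interval for the difference of means applies.

Point estimate: x̄₁ - x̄₂ = 49 - 41 = 8

Standard error: SE = √(s₁²/n₁ + s₂²/n₂)
= √(6²/40 + 10²/40)
= √(0.900000 + 2.500000)
= 1.843909

For 95% confidence, z* = 1.96 (from standard normal table)
Margin of error: E = z* × SE = 1.96 × 1.843909 = 3.6141

Z-interval: (x̄₁ - x̄₂) ± E = 8 ± 3.6141 = (4.3859, 11.6141)

Rounded to 2 decimal places:

(4.39, 11.61)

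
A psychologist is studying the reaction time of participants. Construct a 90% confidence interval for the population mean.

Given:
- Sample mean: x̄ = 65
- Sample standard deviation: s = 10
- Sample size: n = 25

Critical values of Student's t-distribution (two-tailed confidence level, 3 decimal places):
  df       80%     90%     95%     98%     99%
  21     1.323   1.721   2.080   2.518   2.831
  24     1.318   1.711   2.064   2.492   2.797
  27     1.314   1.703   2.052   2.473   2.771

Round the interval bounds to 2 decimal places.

The population standard deviation σ is unknown (only the sample standard deviation s is given), so use a t-interval with df = n - 1 = 25 - 1 = 24.

For 90% confidence with df = 24, t* = 1.711 (from t-table)

Standard error: SE = s/√n = 10/√25 = 2.000000

Margin of error: E = t* × SE = 1.711 × 2.000000 = 3.4220

T-interval: x̄ ± E = 65 ± 3.4220 = (61.5780, 68.4220)

Rounded to 2 decimal places:

(61.58, 68.42)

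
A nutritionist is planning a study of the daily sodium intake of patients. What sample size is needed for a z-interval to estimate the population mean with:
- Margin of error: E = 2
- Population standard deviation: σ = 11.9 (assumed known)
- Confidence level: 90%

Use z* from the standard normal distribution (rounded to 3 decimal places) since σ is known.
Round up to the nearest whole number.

Using z* since population σ is known (z-interval formula).

For 90% confidence, z* = 1.645 (from standard normal table)

Sample size formula for z-interval: n = (z*σ/E)²

n = (1.645 × 11.9 / 2)²
  = (9.787750)²
  = 95.8001

Round up to the nearest whole number: n = 96

96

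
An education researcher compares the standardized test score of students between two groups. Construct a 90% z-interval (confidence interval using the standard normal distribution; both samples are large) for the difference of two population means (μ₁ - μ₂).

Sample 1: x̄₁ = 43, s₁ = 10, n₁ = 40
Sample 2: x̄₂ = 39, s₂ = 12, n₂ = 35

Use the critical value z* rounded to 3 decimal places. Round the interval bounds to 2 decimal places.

Both samples are large (n₁ = 40 ≥ 30, n₂ = 35 ≥ 30), so a z-interval for the difference of means applies.

Point estimate: x̄₁ - x̄₂ = 43 - 39 = 4

Standard error: SE = √(s₁²/n₁ + s₂²/n₂)
= √(10²/40 + 12²/35)
= √(2.500000 + 4.114286)
= 2.571825

For 90% confidence, z* = 1.645 (from standard normal table)
Margin of error: E = z* × SE = 1.645 × 2.571825 = 4.2307

Z-interval: (x̄₁ - x̄₂) ± E = 4 ± 4.2307 = (-0.2307, 8.2307)

Rounded to 2 decimal places:

(-0.23, 8.23)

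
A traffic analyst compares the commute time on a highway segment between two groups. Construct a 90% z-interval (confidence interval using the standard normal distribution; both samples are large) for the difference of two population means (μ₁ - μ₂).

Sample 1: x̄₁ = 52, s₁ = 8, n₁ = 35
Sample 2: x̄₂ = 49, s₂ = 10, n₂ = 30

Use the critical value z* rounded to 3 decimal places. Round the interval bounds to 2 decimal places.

Both samples are large (n₁ = 35 ≥ 30, n₂ = 30 ≥ 30), so a z-interval for the difference of means applies.

Point estimate: x̄₁ - x̄₂ = 52 - 49 = 3

Standard error: SE = √(s₁²/n₁ + s₂²/n₂)
= √(8²/35 + 10²/30)
= √(1.828571 + 3.333333)
= 2.271983

For 90% confidence, z* = 1.645 (from standard normal table)
Margin of error: E = z* × SE = 1.645 × 2.271983 = 3.7374

Z-interval: (x̄₁ - x̄₂) ± E = 3 ± 3.7374 = (-0.7374, 6.7374)

Rounded to 2 decimal places:

(-0.74, 6.74)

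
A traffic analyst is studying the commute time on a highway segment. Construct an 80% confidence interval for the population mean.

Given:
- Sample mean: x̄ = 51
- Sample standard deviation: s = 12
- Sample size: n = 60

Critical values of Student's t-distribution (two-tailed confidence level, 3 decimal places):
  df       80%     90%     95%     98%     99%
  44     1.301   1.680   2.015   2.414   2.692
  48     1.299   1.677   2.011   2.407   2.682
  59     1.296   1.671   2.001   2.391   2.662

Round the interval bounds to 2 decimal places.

The population standard deviation σ is unknown (only the sample standard deviation s is given), so use a t-interval with df = n - 1 = 60 - 1 = 59.

For 80% confidence with df = 59, t* = 1.296 (from t-table)

Standard error: SE = s/√n = 12/√60 = 1.549193

Margin of error: E = t* × SE = 1.296 × 1.549193 = 2.0078

T-interval: x̄ ± E = 51 ± 2.0078 = (48.9922, 53.0078)

Rounded to 2 decimal places:

(48.99, 53.01)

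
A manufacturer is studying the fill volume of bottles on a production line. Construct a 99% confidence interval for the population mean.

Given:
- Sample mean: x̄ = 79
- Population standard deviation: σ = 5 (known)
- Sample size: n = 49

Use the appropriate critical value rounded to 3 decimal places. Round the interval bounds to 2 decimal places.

The population standard deviation σ is known, so use a z-interval (standard normal critical value).

For 99% confidence, z* = 2.576 (from standard normal table)

Standard error: SE = σ/√n = 5/√49 = 0.714286

Margin of error: E = z* × SE = 2.576 × 0.714286 = 1.8400

Z-interval: x̄ ± E = 79 ± 1.8400 = (77.1600, 80.8400)

Rounded to 2 decimal places:

(77.16, 80.84)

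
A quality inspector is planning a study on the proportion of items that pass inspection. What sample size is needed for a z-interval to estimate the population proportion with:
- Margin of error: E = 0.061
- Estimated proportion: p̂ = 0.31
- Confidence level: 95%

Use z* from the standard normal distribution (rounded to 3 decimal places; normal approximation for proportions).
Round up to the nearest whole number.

Using z* for proportion z-interval (normal approximation).

For 95% confidence, z* = 1.96 (from standard normal table)

Sample size formula for proportion z-interval: n = z*²p̂(1-p̂)/E²

n = 1.96² × 0.31 × 0.69 / 0.061²
  = 3.8416 × 0.2139 / 0.003721
  = 220.8326

Round up to the nearest whole number: n = 221

221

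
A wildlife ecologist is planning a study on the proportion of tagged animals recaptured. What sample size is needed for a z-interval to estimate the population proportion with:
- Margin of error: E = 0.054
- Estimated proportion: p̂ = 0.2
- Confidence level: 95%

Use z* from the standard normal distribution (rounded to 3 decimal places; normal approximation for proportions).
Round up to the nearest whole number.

Using z* for proportion z-interval (normal approximation).

For 95% confidence, z* = 1.96 (from standard normal table)

Sample size formula for proportion z-interval: n = z*²p̂(1-p̂)/E²

n = 1.96² × 0.2 × 0.8 / 0.054²
  = 3.8416 × 0.16 / 0.002916
  = 210.7874

Round up to the nearest whole number: n = 211

211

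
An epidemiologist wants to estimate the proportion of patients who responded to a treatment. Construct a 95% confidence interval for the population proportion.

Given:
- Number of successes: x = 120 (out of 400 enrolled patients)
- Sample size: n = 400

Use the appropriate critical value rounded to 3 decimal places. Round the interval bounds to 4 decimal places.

Sample proportion: p̂ = 120/400 = 0.300000

Check conditions for normal approximation:
  np̂ = 120 ≥ 10 ✓
  n(1-p̂) = 280 ≥ 10 ✓

The sample is large enough, so use a z-interval (normal approximation) for the proportion.

For 95% confidence, z* = 1.96 (from standard normal table)

Standard error: SE = √(p̂(1-p̂)/n) = √(0.300000×0.700000/400) = 0.02291288

Margin of error: E = z* × SE = 1.96 × 0.02291288 = 0.044909

Z-interval: p̂ ± E = 0.300000 ± 0.044909 = (0.255091, 0.344909)

Rounded to 4 decimal places:

(0.2551, 0.3449)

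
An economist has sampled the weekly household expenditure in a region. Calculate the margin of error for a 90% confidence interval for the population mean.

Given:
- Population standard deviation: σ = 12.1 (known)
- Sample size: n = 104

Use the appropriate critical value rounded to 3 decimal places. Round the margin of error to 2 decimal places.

The population standard deviation σ is known, so use the z-interval margin of error formula.

For 90% confidence, z* = 1.645 (from standard normal table)

Margin of error formula for z-interval: E = z* × σ/√n

E = 1.645 × 12.1/√104
  = 1.645 × 1.186503
  = 1.9518

Rounded to 2 decimal places:

1.95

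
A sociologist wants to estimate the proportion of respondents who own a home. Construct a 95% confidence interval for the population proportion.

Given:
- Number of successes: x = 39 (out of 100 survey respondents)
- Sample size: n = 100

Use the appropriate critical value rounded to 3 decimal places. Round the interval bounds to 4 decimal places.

Sample proportion: p̂ = 39/100 = 0.390000

Check conditions for normal approximation:
  np̂ = 39 ≥ 10 ✓
  n(1-p̂) = 61 ≥ 10 ✓

The sample is large enough, so use a z-interval (normal approximation) for the proportion.

For 95% confidence, z* = 1.96 (from standard normal table)

Standard error: SE = √(p̂(1-p̂)/n) = √(0.390000×0.610000/100) = 0.04877499

Margin of error: E = z* × SE = 1.96 × 0.04877499 = 0.095599

Z-interval: p̂ ± E = 0.390000 ± 0.095599 = (0.294401, 0.485599)

Rounded to 4 decimal places:

(0.2944, 0.4856)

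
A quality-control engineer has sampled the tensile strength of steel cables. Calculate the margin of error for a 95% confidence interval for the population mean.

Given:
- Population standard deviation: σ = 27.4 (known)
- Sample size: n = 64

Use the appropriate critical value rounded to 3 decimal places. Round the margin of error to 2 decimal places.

The population standard deviation σ is known, so use the z-interval margin of error formula.

For 95% confidence, z* = 1.96 (from standard normal table)

Margin of error formula for z-interval: E = z* × σ/√n

E = 1.96 × 27.4/√64
  = 1.96 × 3.425000
  = 6.7130

Rounded to 2 decimal places:

6.71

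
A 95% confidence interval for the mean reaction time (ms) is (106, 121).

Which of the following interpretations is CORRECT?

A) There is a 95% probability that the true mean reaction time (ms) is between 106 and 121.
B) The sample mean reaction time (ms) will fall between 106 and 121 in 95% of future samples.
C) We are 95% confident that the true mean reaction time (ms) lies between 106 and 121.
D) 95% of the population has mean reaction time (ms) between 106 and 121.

A confidence interval represents our confidence in the procedure, not a probability statement about the parameter.

Key concept: If we repeated this sampling process many times and computed a 95% CI each time, about 95% of those intervals would contain the true population parameter.

For this specific interval (106, 121):
- Midpoint (point estimate): 113.5
- Margin of error: 7.5

The correct interpretation is the one stating confidence that the true parameter lies in the interval — option C.

C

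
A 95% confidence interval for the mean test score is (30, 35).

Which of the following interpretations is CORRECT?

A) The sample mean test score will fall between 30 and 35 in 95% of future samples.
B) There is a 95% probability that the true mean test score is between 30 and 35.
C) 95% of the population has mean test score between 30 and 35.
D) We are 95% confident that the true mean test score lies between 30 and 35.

A confidence interval represents our confidence in the procedure, not a probability statement about the parameter.

Key concept: If we repeated this sampling process many times and computed a 95% CI each time, about 95% of those intervals would contain the true population parameter.

For this specific interval (30, 35):
- Midpoint (point estimate): 32.5
- Margin of error: 2.5

The correct interpretation is the one stating confidence that the true parameter lies in the interval — option D.

D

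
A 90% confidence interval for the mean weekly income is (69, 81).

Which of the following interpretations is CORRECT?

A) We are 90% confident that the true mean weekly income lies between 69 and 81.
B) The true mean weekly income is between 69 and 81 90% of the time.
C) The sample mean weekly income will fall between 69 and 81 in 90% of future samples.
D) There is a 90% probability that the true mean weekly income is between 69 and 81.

A confidence interval represents our confidence in the procedure, not a probability statement about the parameter.

Key concept: If we repeated this sampling process many times and computed a 90% CI each time, about 90% of those intervals would contain the true population parameter.

For this specific interval (69, 81):
- Midpoint (point estimate): 75
- Margin of error: 6

The correct interpretation is the one stating confidence that the true parameter lies in the interval — option A.

A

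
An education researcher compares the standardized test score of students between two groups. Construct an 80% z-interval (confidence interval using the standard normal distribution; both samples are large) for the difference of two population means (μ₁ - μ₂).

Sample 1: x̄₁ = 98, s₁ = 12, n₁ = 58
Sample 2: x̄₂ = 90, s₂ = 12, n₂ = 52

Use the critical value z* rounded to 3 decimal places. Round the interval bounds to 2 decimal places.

Both samples are large (n₁ = 58 ≥ 30, n₂ = 52 ≥ 30), so a z-interval for the difference of means applies.

Point estimate: x̄₁ - x̄₂ = 98 - 90 = 8

Standard error: SE = √(s₁²/n₁ + s₂²/n₂)
= √(12²/58 + 12²/52)
= √(2.482759 + 2.769231)
= 2.291722

For 80% confidence, z* = 1.282 (from standard normal table)
Margin of error: E = z* × SE = 1.282 × 2.291722 = 2.9380

Z-interval: (x̄₁ - x̄₂) ± E = 8 ± 2.9380 = (5.0620, 10.9380)

Rounded to 2 decimal places:

(5.06, 10.94)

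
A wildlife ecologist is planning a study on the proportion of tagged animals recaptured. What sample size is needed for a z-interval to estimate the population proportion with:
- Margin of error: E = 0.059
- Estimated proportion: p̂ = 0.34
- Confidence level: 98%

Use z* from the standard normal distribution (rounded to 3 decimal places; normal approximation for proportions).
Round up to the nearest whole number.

Using z* for proportion z-interval (normal approximation).

For 98% confidence, z* = 2.326 (from standard normal table)

Sample size formula for proportion z-interval: n = z*²p̂(1-p̂)/E²

n = 2.326² × 0.34 × 0.66 / 0.059²
  = 5.410276 × 0.2244 / 0.003481
  = 348.7693

Round up to the nearest whole number: n = 349

349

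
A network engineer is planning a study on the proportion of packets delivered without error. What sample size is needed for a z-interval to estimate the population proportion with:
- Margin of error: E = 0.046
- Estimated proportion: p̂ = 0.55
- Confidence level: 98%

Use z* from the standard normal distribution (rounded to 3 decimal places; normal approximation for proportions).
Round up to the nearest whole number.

Using z* for proportion z-interval (normal approximation).

For 98% confidence, z* = 2.326 (from standard normal table)

Sample size formula for proportion z-interval: n = z*²p̂(1-p̂)/E²

n = 2.326² × 0.55 × 0.45 / 0.046²
  = 5.410276 × 0.2475 / 0.002116
  = 632.8182

Round up to the nearest whole number: n = 633

633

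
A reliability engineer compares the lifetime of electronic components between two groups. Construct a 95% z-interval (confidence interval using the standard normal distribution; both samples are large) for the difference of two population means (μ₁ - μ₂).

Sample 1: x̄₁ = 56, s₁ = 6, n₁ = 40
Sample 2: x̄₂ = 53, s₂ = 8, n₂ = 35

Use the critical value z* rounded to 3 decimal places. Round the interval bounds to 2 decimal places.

Both samples are large (n₁ = 40 ≥ 30, n₂ = 35 ≥ 30), so a z-interval for the difference of means applies.

Point estimate: x̄₁ - x̄₂ = 56 - 53 = 3

Standard error: SE = √(s₁²/n₁ + s₂²/n₂)
= √(6²/40 + 8²/35)
= √(0.900000 + 1.828571)
= 1.651839

For 95% confidence, z* = 1.96 (from standard normal table)
Margin of error: E = z* × SE = 1.96 × 1.651839 = 3.2376

Z-interval: (x̄₁ - x̄₂) ± E = 3 ± 3.2376 = (-0.2376, 6.2376)

Rounded to 2 decimal places:

(-0.24, 6.24)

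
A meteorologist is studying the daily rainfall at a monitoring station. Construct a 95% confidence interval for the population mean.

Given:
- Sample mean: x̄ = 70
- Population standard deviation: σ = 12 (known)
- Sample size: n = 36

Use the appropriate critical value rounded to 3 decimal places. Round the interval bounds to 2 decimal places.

The population standard deviation σ is known, so use a z-interval (standard normal critical value).

For 95% confidence, z* = 1.96 (from standard normal table)

Standard error: SE = σ/√n = 12/√36 = 2.000000

Margin of error: E = z* × SE = 1.96 × 2.000000 = 3.9200

Z-interval: x̄ ± E = 70 ± 3.9200 = (66.0800, 73.9200)

Rounded to 2 decimal places:

(66.08, 73.92)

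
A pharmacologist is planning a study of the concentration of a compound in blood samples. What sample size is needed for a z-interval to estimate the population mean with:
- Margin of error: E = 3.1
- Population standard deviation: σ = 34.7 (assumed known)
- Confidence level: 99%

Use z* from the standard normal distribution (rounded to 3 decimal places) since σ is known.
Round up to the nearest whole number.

Using z* since population σ is known (z-interval formula).

For 99% confidence, z* = 2.576 (from standard normal table)

Sample size formula for z-interval: n = (z*σ/E)²

n = (2.576 × 34.7 / 3.1)²
  = (28.834581)²
  = 831.4330

Round up to the nearest whole number: n = 832

832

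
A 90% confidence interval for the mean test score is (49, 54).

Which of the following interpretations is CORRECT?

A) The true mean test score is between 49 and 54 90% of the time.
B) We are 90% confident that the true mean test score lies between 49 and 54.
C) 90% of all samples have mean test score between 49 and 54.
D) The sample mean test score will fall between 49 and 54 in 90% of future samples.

A confidence interval represents our confidence in the procedure, not a probability statement about the parameter.

Key concept: If we repeated this sampling process many times and computed a 90% CI each time, about 90% of those intervals would contain the true population parameter.

For this specific interval (49, 54):
- Midpoint (point estimate): 51.5
- Margin of error: 2.5

The correct interpretation is the one stating confidence that the true parameter lies in the interval — option B.

B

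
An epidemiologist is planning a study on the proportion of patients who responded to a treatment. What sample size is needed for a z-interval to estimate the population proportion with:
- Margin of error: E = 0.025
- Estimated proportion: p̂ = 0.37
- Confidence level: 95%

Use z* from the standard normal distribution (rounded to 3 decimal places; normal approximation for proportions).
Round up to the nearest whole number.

Using z* for proportion z-interval (normal approximation).

For 95% confidence, z* = 1.96 (from standard normal table)

Sample size formula for proportion z-interval: n = z*²p̂(1-p̂)/E²

n = 1.96² × 0.37 × 0.63 / 0.025²
  = 3.8416 × 0.2331 / 0.000625
  = 1432.7631

Round up to the nearest whole number: n = 1433

1433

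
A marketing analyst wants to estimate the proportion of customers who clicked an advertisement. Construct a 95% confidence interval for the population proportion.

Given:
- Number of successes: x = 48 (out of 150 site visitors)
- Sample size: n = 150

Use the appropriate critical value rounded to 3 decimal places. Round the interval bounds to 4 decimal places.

Sample proportion: p̂ = 48/150 = 0.320000

Check conditions for normal approximation:
  np̂ = 48 ≥ 10 ✓
  n(1-p̂) = 102 ≥ 10 ✓

The sample is large enough, so use a z-interval (normal approximation) for the proportion.

For 95% confidence, z* = 1.96 (from standard normal table)

Standard error: SE = √(p̂(1-p̂)/n) = √(0.320000×0.680000/150) = 0.03808762

Margin of error: E = z* × SE = 1.96 × 0.03808762 = 0.074652

Z-interval: p̂ ± E = 0.320000 ± 0.074652 = (0.245348, 0.394652)

Rounded to 4 decimal places:

(0.2453, 0.3947)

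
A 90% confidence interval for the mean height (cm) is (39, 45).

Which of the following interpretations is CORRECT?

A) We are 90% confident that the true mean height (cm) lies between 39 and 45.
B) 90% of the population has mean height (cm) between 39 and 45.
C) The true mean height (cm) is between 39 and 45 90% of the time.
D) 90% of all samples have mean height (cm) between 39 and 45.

A confidence interval represents our confidence in the procedure, not a probability statement about the parameter.

Key concept: If we repeated this sampling process many times and computed a 90% CI each time, about 90% of those intervals would contain the true population parameter.

For this specific interval (39, 45):
- Midpoint (point estimate): 42
- Margin of error: 3

The correct interpretation is the one stating confidence that the true parameter lies in the interval — option A.

A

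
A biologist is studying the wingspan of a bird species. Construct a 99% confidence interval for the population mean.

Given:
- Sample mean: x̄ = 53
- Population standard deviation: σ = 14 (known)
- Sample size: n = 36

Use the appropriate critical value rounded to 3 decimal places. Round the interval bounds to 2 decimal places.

The population standard deviation σ is known, so use a z-interval (standard normal critical value).

For 99% confidence, z* = 2.576 (from standard normal table)

Standard error: SE = σ/√n = 14/√36 = 2.333333

Margin of error: E = z* × SE = 2.576 × 2.333333 = 6.0107

Z-interval: x̄ ± E = 53 ± 6.0107 = (46.9893, 59.0107)

Rounded to 2 decimal places:

(46.99, 59.01)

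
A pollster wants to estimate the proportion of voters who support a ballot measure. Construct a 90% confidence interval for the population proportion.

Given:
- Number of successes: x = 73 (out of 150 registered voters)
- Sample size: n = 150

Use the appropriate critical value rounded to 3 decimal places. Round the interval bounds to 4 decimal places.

Sample proportion: p̂ = 73/150 = 0.486667

Check conditions for normal approximation:
  np̂ = 73 ≥ 10 ✓
  n(1-p̂) = 77 ≥ 10 ✓

The sample is large enough, so use a z-interval (normal approximation) for the proportion.

For 90% confidence, z* = 1.645 (from standard normal table)

Standard error: SE = √(p̂(1-p̂)/n) = √(0.486667×0.513333/150) = 0.04081031

Margin of error: E = z* × SE = 1.645 × 0.04081031 = 0.067133

Z-interval: p̂ ± E = 0.486667 ± 0.067133 = (0.419534, 0.553800)

Rounded to 4 decimal places:

(0.4195, 0.5538)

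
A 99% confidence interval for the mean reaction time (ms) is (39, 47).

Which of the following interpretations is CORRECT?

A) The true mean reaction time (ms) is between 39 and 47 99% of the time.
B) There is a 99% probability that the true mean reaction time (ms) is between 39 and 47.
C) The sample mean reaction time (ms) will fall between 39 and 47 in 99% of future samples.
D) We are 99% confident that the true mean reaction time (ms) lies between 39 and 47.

A confidence interval represents our confidence in the procedure, not a probability statement about the parameter.

Key concept: If we repeated this sampling process many times and computed a 99% CI each time, about 99% of those intervals would contain the true population parameter.

For this specific interval (39, 47):
- Midpoint (point estimate): 43
- Margin of error: 4

The correct interpretation is the one stating confidence that the true parameter lies in the interval — option D.

D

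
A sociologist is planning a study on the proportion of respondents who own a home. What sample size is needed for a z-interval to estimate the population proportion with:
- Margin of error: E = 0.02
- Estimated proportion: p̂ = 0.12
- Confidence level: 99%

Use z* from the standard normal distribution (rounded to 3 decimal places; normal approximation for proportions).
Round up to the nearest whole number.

Using z* for proportion z-interval (normal approximation).

For 99% confidence, z* = 2.576 (from standard normal table)

Sample size formula for proportion z-interval: n = z*²p̂(1-p̂)/E²

n = 2.576² × 0.12 × 0.88 / 0.02²
  = 6.635776 × 0.1056 / 0.0004
  = 1751.8449

Round up to the nearest whole number: n = 1752

1752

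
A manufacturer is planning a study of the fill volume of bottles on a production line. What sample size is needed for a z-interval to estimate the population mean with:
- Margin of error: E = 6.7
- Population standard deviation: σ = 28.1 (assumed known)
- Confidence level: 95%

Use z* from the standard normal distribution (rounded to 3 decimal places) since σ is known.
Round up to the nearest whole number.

Using z* since population σ is known (z-interval formula).

For 95% confidence, z* = 1.96 (from standard normal table)

Sample size formula for z-interval: n = (z*σ/E)²

n = (1.96 × 28.1 / 6.7)²
  = (8.220299)²
  = 67.5733

Round up to the nearest whole number: n = 68

68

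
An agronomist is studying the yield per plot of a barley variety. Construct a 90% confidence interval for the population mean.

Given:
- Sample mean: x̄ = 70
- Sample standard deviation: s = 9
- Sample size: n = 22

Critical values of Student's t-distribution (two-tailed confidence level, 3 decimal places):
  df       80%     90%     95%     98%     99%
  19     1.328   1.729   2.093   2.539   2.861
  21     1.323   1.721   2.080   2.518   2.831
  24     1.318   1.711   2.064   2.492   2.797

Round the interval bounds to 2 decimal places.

The population standard deviation σ is unknown (only the sample standard deviation s is given), so use a t-interval with df = n - 1 = 22 - 1 = 21.

For 90% confidence with df = 21, t* = 1.721 (from t-table)

Standard error: SE = s/√n = 9/√22 = 1.918806

Margin of error: E = t* × SE = 1.721 × 1.918806 = 3.3023

T-interval: x̄ ± E = 70 ± 3.3023 = (66.6977, 73.3023)

Rounded to 2 decimal places:

(66.70, 73.30)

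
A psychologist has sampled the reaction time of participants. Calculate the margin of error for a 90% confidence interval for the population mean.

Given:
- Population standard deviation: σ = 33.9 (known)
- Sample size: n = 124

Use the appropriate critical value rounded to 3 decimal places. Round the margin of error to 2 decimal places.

The population standard deviation σ is known, so use the z-interval margin of error formula.

For 90% confidence, z* = 1.645 (from standard normal table)

Margin of error formula for z-interval: E = z* × σ/√n

E = 1.645 × 33.9/√124
  = 1.645 × 3.044310
  = 5.0079

Rounded to 2 decimal places:

5.01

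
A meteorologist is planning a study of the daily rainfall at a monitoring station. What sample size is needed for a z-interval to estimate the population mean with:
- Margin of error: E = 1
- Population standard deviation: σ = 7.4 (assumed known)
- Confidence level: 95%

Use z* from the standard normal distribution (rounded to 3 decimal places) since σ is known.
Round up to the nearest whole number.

Using z* since population σ is known (z-interval formula).

For 95% confidence, z* = 1.96 (from standard normal table)

Sample size formula for z-interval: n = (z*σ/E)²

n = (1.96 × 7.4 / 1)²
  = (14.504000)²
  = 210.3660

Round up to the nearest whole number: n = 211

211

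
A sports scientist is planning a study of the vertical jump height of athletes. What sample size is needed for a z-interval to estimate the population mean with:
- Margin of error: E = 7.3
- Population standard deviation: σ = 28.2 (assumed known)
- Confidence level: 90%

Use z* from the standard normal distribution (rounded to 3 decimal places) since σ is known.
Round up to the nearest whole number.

Using z* since population σ is known (z-interval formula).

For 90% confidence, z* = 1.645 (from standard normal table)

Sample size formula for z-interval: n = (z*σ/E)²

n = (1.645 × 28.2 / 7.3)²
  = (6.354658)²
  = 40.3817

Round up to the nearest whole number: n = 41

41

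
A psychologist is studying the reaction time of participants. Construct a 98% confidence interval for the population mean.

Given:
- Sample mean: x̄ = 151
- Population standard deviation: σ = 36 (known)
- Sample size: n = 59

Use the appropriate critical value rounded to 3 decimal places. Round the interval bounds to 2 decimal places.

The population standard deviation σ is known, so use a z-interval (standard normal critical value).

For 98% confidence, z* = 2.326 (from standard normal table)

Standard error: SE = σ/√n = 36/√59 = 4.686801

Margin of error: E = z* × SE = 2.326 × 4.686801 = 10.9015

Z-interval: x̄ ± E = 151 ± 10.9015 = (140.0985, 161.9015)

Rounded to 2 decimal places:

(140.10, 161.90)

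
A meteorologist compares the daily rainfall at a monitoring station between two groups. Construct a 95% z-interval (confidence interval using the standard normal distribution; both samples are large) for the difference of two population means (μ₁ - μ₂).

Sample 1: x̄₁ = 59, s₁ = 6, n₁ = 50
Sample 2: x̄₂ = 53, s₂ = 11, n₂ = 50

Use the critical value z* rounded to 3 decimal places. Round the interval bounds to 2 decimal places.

Both samples are large (n₁ = 50 ≥ 30, n₂ = 50 ≥ 30), so a z-interval for the difference of means applies.

Point estimate: x̄₁ - x̄₂ = 59 - 53 = 6

Standard error: SE = √(s₁²/n₁ + s₂²/n₂)
= √(6²/50 + 11²/50)
= √(0.720000 + 2.420000)
= 1.772005

For 95% confidence, z* = 1.96 (from standard normal table)
Margin of error: E = z* × SE = 1.96 × 1.772005 = 3.4731

Z-interval: (x̄₁ - x̄₂) ± E = 6 ± 3.4731 = (2.5269, 9.4731)

Rounded to 2 decimal places:

(2.53, 9.47)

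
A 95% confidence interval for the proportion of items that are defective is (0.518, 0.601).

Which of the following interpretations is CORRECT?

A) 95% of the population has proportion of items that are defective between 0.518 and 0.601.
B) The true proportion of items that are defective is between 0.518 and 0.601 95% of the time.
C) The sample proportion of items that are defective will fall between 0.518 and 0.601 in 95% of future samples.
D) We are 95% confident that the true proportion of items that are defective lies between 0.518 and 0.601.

A confidence interval represents our confidence in the procedure, not a probability statement about the parameter.

Key concept: If we repeated this sampling process many times and computed a 95% CI each time, about 95% of those intervals would contain the true population parameter.

For this specific interval (0.518, 0.601):
- Midpoint (point estimate): 0.5595
- Margin of error: 0.0415

The correct interpretation is the one stating confidence that the true parameter lies in the interval — option D.

D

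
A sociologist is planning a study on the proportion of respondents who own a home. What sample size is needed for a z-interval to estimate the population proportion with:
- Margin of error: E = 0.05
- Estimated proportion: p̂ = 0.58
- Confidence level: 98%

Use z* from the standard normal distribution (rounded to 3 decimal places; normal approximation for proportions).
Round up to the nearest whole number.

Using z* for proportion z-interval (normal approximation).

For 98% confidence, z* = 2.326 (from standard normal table)

Sample size formula for proportion z-interval: n = z*²p̂(1-p̂)/E²

n = 2.326² × 0.58 × 0.42 / 0.05²
  = 5.410276 × 0.2436 / 0.0025
  = 527.1773

Round up to the nearest whole number: n = 528

528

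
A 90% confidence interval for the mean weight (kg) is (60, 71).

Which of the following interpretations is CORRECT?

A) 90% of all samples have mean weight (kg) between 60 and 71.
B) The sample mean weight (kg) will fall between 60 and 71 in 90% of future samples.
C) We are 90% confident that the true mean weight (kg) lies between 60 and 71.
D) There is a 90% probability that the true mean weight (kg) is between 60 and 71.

A confidence interval represents our confidence in the procedure, not a probability statement about the parameter.

Key concept: If we repeated this sampling process many times and computed a 90% CI each time, about 90% of those intervals would contain the true population parameter.

For this specific interval (60, 71):
- Midpoint (point estimate): 65.5
- Margin of error: 5.5

The correct interpretation is the one stating confidence that the true parameter lies in the interval — option C.

C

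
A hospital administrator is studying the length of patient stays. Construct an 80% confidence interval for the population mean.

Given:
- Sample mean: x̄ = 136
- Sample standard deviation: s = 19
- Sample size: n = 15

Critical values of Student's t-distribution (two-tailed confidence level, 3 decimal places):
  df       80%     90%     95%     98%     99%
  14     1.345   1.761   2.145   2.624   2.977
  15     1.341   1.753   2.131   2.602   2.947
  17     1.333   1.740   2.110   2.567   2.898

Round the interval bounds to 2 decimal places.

The population standard deviation σ is unknown (only the sample standard deviation s is given), so use a t-interval with df = n - 1 = 15 - 1 = 14.

For 80% confidence with df = 14, t* = 1.345 (from t-table)

Standard error: SE = s/√n = 19/√15 = 4.905779

Margin of error: E = t* × SE = 1.345 × 4.905779 = 6.5983

T-interval: x̄ ± E = 136 ± 6.5983 = (129.4017, 142.5983)

Rounded to 2 decimal places:

(129.40, 142.60)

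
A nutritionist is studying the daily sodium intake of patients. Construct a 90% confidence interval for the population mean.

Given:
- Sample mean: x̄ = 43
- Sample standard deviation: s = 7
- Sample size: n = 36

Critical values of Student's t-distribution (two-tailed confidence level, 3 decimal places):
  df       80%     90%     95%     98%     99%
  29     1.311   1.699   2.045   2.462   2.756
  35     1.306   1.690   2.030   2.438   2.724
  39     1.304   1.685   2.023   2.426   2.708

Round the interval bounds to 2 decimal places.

The population standard deviation σ is unknown (only the sample standard deviation s is given), so use a t-interval with df = n - 1 = 36 - 1 = 35.

For 90% confidence with df = 35, t* = 1.690 (from t-table)

Standard error: SE = s/√n = 7/√36 = 1.166667

Margin of error: E = t* × SE = 1.690 × 1.166667 = 1.9717

T-interval: x̄ ± E = 43 ± 1.9717 = (41.0283, 44.9717)

Rounded to 2 decimal places:

(41.03, 44.97)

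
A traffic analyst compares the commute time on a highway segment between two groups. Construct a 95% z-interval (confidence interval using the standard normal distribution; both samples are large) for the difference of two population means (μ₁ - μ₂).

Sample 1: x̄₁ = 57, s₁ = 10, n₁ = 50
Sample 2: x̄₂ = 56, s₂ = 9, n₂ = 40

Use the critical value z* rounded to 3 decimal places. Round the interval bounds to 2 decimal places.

Both samples are large (n₁ = 50 ≥ 30, n₂ = 40 ≥ 30), so a z-interval for the difference of means applies.

Point estimate: x̄₁ - x̄₂ = 57 - 56 = 1

Standard error: SE = √(s₁²/n₁ + s₂²/n₂)
= √(10²/50 + 9²/40)
= √(2.000000 + 2.025000)
= 2.006240

For 95% confidence, z* = 1.96 (from standard normal table)
Margin of error: E = z* × SE = 1.96 × 2.006240 = 3.9322

Z-interval: (x̄₁ - x̄₂) ± E = 1 ± 3.9322 = (-2.9322, 4.9322)

Rounded to 2 decimal places:

(-2.93, 4.93)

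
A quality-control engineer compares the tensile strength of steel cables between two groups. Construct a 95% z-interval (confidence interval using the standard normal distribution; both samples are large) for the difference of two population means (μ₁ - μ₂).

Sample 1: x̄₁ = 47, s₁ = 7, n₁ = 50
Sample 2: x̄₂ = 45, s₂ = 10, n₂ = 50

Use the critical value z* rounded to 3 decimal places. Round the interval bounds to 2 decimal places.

Both samples are large (n₁ = 50 ≥ 30, n₂ = 50 ≥ 30), so a z-interval for the difference of means applies.

Point estimate: x̄₁ - x̄₂ = 47 - 45 = 2

Standard error: SE = √(s₁²/n₁ + s₂²/n₂)
= √(7²/50 + 10²/50)
= √(0.980000 + 2.000000)
= 1.726268

For 95% confidence, z* = 1.96 (from standard normal table)
Margin of error: E = z* × SE = 1.96 × 1.726268 = 3.3835

Z-interval: (x̄₁ - x̄₂) ± E = 2 ± 3.3835 = (-1.3835, 5.3835)

Rounded to 2 decimal places:

(-1.38, 5.38)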